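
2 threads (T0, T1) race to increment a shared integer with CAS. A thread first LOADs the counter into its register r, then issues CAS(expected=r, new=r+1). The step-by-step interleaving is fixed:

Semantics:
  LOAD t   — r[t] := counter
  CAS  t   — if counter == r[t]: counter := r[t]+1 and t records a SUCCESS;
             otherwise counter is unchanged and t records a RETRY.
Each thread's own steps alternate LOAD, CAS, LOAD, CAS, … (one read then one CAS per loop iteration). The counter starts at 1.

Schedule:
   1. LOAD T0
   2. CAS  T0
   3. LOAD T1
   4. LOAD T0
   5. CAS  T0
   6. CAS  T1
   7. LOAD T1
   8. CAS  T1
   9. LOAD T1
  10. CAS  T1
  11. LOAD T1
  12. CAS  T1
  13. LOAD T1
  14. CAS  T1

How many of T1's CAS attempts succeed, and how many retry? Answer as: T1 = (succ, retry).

T1 = (4, 1)

   1) LOAD T0:  M=1  r_T0=1
   2) CAS  T0:  M=2  r_T0=1 ✓
   3) LOAD T1:  M=2  r_T1=2
   4) LOAD T0:  M=2  r_T0=2
   5) CAS  T0:  M=3  r_T0=2 ✓
   6) CAS  T1:  M=3  r_T1=2 ✗
   7) LOAD T1:  M=3  r_T1=3
   8) CAS  T1:  M=4  r_T1=3 ✓
   9) LOAD T1:  M=4  r_T1=4
  10) CAS  T1:  M=5  r_T1=4 ✓
  11) LOAD T1:  M=5  r_T1=5
  12) CAS  T1:  M=6  r_T1=5 ✓
  13) LOAD T1:  M=6  r_T1=6
  14) CAS  T1:  M=7  r_T1=6 ✓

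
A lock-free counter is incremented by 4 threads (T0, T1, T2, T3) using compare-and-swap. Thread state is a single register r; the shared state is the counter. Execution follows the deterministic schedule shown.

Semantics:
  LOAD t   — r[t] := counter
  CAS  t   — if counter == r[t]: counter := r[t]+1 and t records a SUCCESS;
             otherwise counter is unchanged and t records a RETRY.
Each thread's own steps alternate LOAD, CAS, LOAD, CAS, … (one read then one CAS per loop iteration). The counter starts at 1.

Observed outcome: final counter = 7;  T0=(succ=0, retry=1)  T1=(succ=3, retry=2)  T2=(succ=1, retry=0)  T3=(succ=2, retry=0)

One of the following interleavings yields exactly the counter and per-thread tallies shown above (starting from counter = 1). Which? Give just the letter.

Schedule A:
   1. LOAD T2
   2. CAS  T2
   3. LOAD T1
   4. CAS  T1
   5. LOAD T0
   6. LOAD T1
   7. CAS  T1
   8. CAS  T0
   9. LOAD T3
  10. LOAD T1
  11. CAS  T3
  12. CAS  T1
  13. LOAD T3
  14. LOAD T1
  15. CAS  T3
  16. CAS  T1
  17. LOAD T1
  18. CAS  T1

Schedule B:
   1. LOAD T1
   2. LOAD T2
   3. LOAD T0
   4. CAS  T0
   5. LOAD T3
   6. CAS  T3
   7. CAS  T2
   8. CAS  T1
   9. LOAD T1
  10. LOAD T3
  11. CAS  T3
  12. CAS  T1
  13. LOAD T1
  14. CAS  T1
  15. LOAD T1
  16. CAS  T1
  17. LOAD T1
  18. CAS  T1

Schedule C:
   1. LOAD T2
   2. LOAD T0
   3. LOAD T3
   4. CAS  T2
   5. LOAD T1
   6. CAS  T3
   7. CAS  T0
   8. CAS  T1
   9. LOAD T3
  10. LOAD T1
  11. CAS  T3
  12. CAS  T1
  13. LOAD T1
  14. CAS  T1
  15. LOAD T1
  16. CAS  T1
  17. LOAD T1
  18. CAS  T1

Simulating candidate A:
   1) LOAD T2:  M=1  r_T2=1
   2) CAS  T2:  M=2  r_T2=1 ✓
   3) LOAD T1:  M=2  r_T1=2
   4) CAS  T1:  M=3  r_T1=2 ✓
   5) LOAD T0:  M=3  r_T0=3
   6) LOAD T1:  M=3  r_T1=3
   7) CAS  T1:  M=4  r_T1=3 ✓
   8) CAS  T0:  M=4  r_T0=3 ✗
   9) LOAD T3:  M=4  r_T3=4
  10) LOAD T1:  M=4  r_T1=4
  11) CAS  T3:  M=5  r_T3=4 ✓
  12) CAS  T1:  M=5  r_T1=4 ✗
  13) LOAD T3:  M=5  r_T3=5
  14) LOAD T1:  M=5  r_T1=5
  15) CAS  T3:  M=6  r_T3=5 ✓
  16) CAS  T1:  M=6  r_T1=5 ✗
  17) LOAD T1:  M=6  r_T1=6
  18) CAS  T1:  M=7  r_T1=6 ✓

A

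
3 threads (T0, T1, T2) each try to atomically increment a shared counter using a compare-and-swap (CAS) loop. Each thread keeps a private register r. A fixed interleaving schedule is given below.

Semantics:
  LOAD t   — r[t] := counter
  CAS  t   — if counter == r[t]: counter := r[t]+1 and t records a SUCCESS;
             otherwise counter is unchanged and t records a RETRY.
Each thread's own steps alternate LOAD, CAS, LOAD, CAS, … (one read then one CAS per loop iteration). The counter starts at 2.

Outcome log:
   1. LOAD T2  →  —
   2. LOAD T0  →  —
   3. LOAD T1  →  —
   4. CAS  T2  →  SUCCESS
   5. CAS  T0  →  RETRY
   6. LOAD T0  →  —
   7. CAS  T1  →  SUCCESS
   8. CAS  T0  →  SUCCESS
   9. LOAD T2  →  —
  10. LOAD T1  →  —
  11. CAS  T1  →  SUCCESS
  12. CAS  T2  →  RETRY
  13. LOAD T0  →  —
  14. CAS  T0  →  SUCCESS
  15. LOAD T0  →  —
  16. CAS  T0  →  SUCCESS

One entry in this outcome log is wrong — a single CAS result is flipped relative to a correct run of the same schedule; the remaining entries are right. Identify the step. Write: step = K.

step = 7

Re-executing:
step 1: T2 LOAD ⇒ load; ctr=2 reg=2
step 2: T0 LOAD ⇒ load; ctr=2 reg=2
step 3: T1 LOAD ⇒ load; ctr=2 reg=2
step 4: T2 CAS ⇒ ok; ctr=3 reg=2
step 5: T0 CAS ⇒ retry; ctr=3 reg=2
step 6: T0 LOAD ⇒ load; ctr=3 reg=3
step 7: T1 CAS ⇒ retry; ctr=3 reg=2
step 8: T0 CAS ⇒ ok; ctr=4 reg=3
step 9: T2 LOAD ⇒ load; ctr=4 reg=4
step 10: T1 LOAD ⇒ load; ctr=4 reg=4
step 11: T1 CAS ⇒ ok; ctr=5 reg=4
step 12: T2 CAS ⇒ retry; ctr=5 reg=4
step 13: T0 LOAD ⇒ load; ctr=5 reg=5
step 14: T0 CAS ⇒ ok; ctr=6 reg=5
step 15: T0 LOAD ⇒ load; ctr=6 reg=6
step 16: T0 CAS ⇒ ok; ctr=7 reg=6
Mismatch at 7.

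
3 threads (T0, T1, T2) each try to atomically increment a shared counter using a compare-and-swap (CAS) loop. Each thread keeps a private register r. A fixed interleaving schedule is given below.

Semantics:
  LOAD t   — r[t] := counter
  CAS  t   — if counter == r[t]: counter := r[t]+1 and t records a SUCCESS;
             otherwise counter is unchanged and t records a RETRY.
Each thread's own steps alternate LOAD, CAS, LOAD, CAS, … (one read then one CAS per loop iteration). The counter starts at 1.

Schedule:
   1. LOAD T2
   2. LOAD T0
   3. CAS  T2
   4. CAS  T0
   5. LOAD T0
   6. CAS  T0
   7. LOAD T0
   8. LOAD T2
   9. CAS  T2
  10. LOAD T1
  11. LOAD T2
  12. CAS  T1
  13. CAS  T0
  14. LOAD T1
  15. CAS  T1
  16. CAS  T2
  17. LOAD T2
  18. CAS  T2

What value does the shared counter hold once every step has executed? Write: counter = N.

[1] T2.load  rd  (counter 1, T2.r 1)
[2] T0.load  rd  (counter 1, T0.r 1)
[3] T2.cas  hit  (counter 2, T2.r 1)
[4] T0.cas  miss  (counter 2, T0.r 1)
[5] T0.load  rd  (counter 2, T0.r 2)
[6] T0.cas  hit  (counter 3, T0.r 2)
[7] T0.load  rd  (counter 3, T0.r 3)
[8] T2.load  rd  (counter 3, T2.r 3)
[9] T2.cas  hit  (counter 4, T2.r 3)
[10] T1.load  rd  (counter 4, T1.r 4)
[11] T2.load  rd  (counter 4, T2.r 4)
[12] T1.cas  hit  (counter 5, T1.r 4)
[13] T0.cas  miss  (counter 5, T0.r 3)
[14] T1.load  rd  (counter 5, T1.r 5)
[15] T1.cas  hit  (counter 6, T1.r 5)
[16] T2.cas  miss  (counter 6, T2.r 4)
[17] T2.load  rd  (counter 6, T2.r 6)
[18] T2.cas  hit  (counter 7, T2.r 6)

counter = 7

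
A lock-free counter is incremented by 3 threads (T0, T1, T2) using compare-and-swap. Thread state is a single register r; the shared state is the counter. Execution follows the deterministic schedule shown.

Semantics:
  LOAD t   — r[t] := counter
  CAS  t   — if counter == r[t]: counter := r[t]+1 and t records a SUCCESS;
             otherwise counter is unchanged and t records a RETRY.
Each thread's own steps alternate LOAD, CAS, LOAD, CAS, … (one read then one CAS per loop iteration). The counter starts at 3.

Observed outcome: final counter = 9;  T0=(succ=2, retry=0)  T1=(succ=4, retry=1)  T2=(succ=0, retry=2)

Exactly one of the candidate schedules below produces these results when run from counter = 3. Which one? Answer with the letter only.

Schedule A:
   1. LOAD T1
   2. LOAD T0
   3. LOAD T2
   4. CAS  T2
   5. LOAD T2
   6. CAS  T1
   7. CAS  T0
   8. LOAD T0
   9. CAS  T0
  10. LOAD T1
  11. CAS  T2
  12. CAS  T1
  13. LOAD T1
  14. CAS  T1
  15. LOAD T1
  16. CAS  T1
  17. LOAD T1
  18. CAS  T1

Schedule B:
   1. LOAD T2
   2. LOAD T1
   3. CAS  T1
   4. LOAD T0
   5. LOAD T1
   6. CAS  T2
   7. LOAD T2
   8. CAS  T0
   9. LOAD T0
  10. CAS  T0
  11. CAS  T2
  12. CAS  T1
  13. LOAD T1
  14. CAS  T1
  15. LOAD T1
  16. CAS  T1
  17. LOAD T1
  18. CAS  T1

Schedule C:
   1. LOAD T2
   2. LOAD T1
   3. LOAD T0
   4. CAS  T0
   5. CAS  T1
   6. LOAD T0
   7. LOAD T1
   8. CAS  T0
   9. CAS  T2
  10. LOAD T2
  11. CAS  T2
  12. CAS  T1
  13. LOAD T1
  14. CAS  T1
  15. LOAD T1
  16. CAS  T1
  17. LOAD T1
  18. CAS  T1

Simulating candidate B:
[1] T2.load  rd  (counter 3, T2.r 3)
[2] T1.load  rd  (counter 3, T1.r 3)
[3] T1.cas  hit  (counter 4, T1.r 3)
[4] T0.load  rd  (counter 4, T0.r 4)
[5] T1.load  rd  (counter 4, T1.r 4)
[6] T2.cas  miss  (counter 4, T2.r 3)
[7] T2.load  rd  (counter 4, T2.r 4)
[8] T0.cas  hit  (counter 5, T0.r 4)
[9] T0.load  rd  (counter 5, T0.r 5)
[10] T0.cas  hit  (counter 6, T0.r 5)
[11] T2.cas  miss  (counter 6, T2.r 4)
[12] T1.cas  miss  (counter 6, T1.r 4)
[13] T1.load  rd  (counter 6, T1.r 6)
[14] T1.cas  hit  (counter 7, T1.r 6)
[15] T1.load  rd  (counter 7, T1.r 7)
[16] T1.cas  hit  (counter 8, T1.r 7)
[17] T1.load  rd  (counter 8, T1.r 8)
[18] T1.cas  hit  (counter 9, T1.r 8)

B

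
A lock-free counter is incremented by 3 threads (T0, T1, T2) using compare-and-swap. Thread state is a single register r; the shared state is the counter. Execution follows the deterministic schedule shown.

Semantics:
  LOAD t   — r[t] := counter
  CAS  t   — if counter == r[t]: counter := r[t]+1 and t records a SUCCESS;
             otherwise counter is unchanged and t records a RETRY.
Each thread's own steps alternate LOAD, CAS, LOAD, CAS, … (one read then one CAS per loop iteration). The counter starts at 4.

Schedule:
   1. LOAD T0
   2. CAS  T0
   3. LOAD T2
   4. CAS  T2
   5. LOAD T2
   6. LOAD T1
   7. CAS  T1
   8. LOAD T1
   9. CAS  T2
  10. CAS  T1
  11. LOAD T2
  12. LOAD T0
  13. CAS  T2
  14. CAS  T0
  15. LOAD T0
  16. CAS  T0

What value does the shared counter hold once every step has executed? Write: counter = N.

#1 T0 reads 4
#2 T0 CAS(4→5) writes; counter now 5
#3 T2 reads 5
#4 T2 CAS(5→6) writes; counter now 6
#5 T2 reads 6
#6 T1 reads 6
#7 T1 CAS(6→7) writes; counter now 7
#8 T1 reads 7
#9 T2 CAS(6→7) fails; counter now 7
#10 T1 CAS(7→8) writes; counter now 8
#11 T2 reads 8
#12 T0 reads 8
#13 T2 CAS(8→9) writes; counter now 9
#14 T0 CAS(8→9) fails; counter now 9
#15 T0 reads 9
#16 T0 CAS(9→10) writes; counter now 10

counter = 10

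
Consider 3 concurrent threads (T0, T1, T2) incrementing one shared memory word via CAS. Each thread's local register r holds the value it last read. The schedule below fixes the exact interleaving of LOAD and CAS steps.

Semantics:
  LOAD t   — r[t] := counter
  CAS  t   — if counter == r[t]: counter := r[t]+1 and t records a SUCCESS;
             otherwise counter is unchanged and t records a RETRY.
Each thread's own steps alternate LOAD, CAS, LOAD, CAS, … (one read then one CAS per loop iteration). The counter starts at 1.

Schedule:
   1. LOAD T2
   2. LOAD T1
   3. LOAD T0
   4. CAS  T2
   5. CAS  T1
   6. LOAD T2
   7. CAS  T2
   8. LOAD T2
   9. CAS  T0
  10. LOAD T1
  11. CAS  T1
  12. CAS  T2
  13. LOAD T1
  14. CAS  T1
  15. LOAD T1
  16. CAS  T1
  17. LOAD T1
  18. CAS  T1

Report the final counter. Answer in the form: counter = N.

1. LOAD T2 → mem=1 r[T2]=1 [LOAD]
2. LOAD T1 → mem=1 r[T1]=1 [LOAD]
3. LOAD T0 → mem=1 r[T0]=1 [LOAD]
4. CAS T2 → mem=2 r[T2]=1 [OK]
5. CAS T1 → mem=2 r[T1]=1 [RETRY]
6. LOAD T2 → mem=2 r[T2]=2 [LOAD]
7. CAS T2 → mem=3 r[T2]=2 [OK]
8. LOAD T2 → mem=3 r[T2]=3 [LOAD]
9. CAS T0 → mem=3 r[T0]=1 [RETRY]
10. LOAD T1 → mem=3 r[T1]=3 [LOAD]
11. CAS T1 → mem=4 r[T1]=3 [OK]
12. CAS T2 → mem=4 r[T2]=3 [RETRY]
13. LOAD T1 → mem=4 r[T1]=4 [LOAD]
14. CAS T1 → mem=5 r[T1]=4 [OK]
15. LOAD T1 → mem=5 r[T1]=5 [LOAD]
16. CAS T1 → mem=6 r[T1]=5 [OK]
17. LOAD T1 → mem=6 r[T1]=6 [LOAD]
18. CAS T1 → mem=7 r[T1]=6 [OK]

counter = 7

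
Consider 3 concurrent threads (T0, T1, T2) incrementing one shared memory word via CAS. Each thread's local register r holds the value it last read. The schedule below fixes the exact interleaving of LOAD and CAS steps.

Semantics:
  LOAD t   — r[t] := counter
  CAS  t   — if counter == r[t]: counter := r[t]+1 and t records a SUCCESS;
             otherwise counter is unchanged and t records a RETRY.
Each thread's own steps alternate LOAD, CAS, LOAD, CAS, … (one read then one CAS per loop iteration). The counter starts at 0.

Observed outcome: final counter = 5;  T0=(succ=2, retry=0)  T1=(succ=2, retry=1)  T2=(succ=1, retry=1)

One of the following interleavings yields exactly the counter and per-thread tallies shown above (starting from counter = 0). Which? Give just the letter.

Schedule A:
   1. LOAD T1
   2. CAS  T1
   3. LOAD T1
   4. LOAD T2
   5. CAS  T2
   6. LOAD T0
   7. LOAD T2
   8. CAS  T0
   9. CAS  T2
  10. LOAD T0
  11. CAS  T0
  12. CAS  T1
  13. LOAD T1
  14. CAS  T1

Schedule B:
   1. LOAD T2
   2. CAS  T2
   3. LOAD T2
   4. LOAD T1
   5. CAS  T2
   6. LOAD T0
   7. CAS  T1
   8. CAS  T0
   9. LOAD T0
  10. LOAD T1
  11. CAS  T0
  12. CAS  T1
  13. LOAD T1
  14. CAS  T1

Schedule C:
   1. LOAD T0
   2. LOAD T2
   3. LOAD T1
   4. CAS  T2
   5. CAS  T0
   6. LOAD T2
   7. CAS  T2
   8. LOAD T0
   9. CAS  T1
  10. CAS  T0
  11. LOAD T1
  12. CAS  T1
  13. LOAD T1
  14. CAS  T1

Simulating candidate A:
   1) LOAD T1:  M=0  r_T1=0
   2) CAS  T1:  M=1  r_T1=0 ✓
   3) LOAD T1:  M=1  r_T1=1
   4) LOAD T2:  M=1  r_T2=1
   5) CAS  T2:  M=2  r_T2=1 ✓
   6) LOAD T0:  M=2  r_T0=2
   7) LOAD T2:  M=2  r_T2=2
   8) CAS  T0:  M=3  r_T0=2 ✓
   9) CAS  T2:  M=3  r_T2=2 ✗
  10) LOAD T0:  M=3  r_T0=3
  11) CAS  T0:  M=4  r_T0=3 ✓
  12) CAS  T1:  M=4  r_T1=1 ✗
  13) LOAD T1:  M=4  r_T1=4
  14) CAS  T1:  M=5  r_T1=4 ✓

A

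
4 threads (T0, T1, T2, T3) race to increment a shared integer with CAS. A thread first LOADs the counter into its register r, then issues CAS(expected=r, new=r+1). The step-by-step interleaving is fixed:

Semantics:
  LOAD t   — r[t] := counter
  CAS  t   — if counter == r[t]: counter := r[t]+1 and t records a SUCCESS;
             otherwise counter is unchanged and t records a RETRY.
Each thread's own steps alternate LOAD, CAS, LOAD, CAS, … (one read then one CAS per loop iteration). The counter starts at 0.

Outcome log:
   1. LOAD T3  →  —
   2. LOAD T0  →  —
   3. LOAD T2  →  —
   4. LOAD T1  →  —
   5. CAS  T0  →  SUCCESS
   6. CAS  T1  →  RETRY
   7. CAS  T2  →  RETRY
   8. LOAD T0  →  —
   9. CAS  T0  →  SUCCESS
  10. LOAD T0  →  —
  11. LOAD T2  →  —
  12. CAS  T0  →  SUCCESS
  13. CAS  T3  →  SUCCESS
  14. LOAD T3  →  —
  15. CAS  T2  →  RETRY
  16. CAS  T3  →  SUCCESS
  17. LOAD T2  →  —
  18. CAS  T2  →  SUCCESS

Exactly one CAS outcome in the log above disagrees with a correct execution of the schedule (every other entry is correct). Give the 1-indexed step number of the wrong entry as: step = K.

Re-executing:
step 1: T3 LOAD ⇒ load; ctr=0 reg=0
step 2: T0 LOAD ⇒ load; ctr=0 reg=0
step 3: T2 LOAD ⇒ load; ctr=0 reg=0
step 4: T1 LOAD ⇒ load; ctr=0 reg=0
step 5: T0 CAS ⇒ ok; ctr=1 reg=0
step 6: T1 CAS ⇒ retry; ctr=1 reg=0
step 7: T2 CAS ⇒ retry; ctr=1 reg=0
step 8: T0 LOAD ⇒ load; ctr=1 reg=1
step 9: T0 CAS ⇒ ok; ctr=2 reg=1
step 10: T0 LOAD ⇒ load; ctr=2 reg=2
step 11: T2 LOAD ⇒ load; ctr=2 reg=2
step 12: T0 CAS ⇒ ok; ctr=3 reg=2
step 13: T3 CAS ⇒ retry; ctr=3 reg=0
step 14: T3 LOAD ⇒ load; ctr=3 reg=3
step 15: T2 CAS ⇒ retry; ctr=3 reg=2
step 16: T3 CAS ⇒ ok; ctr=4 reg=3
step 17: T2 LOAD ⇒ load; ctr=4 reg=4
step 18: T2 CAS ⇒ ok; ctr=5 reg=4
Log disagrees first at step 13.

step = 13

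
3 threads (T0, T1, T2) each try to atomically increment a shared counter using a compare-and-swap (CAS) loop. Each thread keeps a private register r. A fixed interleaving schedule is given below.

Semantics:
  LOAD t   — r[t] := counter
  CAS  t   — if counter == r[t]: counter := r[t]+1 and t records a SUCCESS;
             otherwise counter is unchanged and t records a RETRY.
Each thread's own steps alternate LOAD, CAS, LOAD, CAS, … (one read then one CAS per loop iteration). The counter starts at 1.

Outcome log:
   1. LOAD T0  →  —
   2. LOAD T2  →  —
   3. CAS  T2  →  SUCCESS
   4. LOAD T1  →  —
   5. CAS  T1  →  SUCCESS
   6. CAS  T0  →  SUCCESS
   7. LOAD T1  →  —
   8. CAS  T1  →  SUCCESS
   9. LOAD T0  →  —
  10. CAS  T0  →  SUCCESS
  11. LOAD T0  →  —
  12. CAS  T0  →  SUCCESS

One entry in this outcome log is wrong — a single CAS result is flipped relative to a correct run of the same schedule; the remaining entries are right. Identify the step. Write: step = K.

step = 6

Re-executing:
step 1: T0 LOAD ⇒ load; ctr=1 reg=1
step 2: T2 LOAD ⇒ load; ctr=1 reg=1
step 3: T2 CAS ⇒ ok; ctr=2 reg=1
step 4: T1 LOAD ⇒ load; ctr=2 reg=2
step 5: T1 CAS ⇒ ok; ctr=3 reg=2
step 6: T0 CAS ⇒ retry; ctr=3 reg=1
step 7: T1 LOAD ⇒ load; ctr=3 reg=3
step 8: T1 CAS ⇒ ok; ctr=4 reg=3
step 9: T0 LOAD ⇒ load; ctr=4 reg=4
step 10: T0 CAS ⇒ ok; ctr=5 reg=4
step 11: T0 LOAD ⇒ load; ctr=5 reg=5
step 12: T0 CAS ⇒ ok; ctr=6 reg=5
Mismatch at 6.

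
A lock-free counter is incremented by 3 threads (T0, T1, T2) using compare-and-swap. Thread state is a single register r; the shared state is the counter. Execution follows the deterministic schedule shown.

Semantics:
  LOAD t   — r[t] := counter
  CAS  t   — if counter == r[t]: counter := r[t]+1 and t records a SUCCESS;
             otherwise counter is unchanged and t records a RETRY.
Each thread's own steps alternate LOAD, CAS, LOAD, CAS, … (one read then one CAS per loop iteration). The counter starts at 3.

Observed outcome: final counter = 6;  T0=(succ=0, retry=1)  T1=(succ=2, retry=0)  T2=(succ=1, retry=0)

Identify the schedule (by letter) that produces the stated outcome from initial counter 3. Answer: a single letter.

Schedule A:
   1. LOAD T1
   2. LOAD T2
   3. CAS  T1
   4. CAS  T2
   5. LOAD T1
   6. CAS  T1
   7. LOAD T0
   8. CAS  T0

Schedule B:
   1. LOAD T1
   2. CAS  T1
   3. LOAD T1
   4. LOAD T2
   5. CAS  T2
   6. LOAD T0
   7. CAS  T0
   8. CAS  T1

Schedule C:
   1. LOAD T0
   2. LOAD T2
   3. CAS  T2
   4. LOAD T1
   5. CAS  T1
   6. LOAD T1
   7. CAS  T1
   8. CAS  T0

C

Simulating candidate C:
step 1: T0 LOAD ⇒ load; ctr=3 reg=3
step 2: T2 LOAD ⇒ load; ctr=3 reg=3
step 3: T2 CAS ⇒ ok; ctr=4 reg=3
step 4: T1 LOAD ⇒ load; ctr=4 reg=4
step 5: T1 CAS ⇒ ok; ctr=5 reg=4
step 6: T1 LOAD ⇒ load; ctr=5 reg=5
step 7: T1 CAS ⇒ ok; ctr=6 reg=5
step 8: T0 CAS ⇒ retry; ctr=6 reg=3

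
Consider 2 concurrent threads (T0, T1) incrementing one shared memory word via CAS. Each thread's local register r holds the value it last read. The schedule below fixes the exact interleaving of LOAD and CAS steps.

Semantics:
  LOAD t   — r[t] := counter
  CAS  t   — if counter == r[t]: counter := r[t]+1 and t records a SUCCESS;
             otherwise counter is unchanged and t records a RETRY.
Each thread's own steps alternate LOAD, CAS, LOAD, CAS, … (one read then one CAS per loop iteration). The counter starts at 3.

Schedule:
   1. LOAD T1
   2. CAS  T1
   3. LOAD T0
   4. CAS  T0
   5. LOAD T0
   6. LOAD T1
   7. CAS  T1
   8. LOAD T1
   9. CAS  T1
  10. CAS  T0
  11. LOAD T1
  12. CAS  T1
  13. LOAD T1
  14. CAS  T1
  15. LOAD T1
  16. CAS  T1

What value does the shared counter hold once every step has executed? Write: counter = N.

T1 LOAD — after: cnt=3, r=3 — load
T1 CAS — after: cnt=4, r=3 — ok
T0 LOAD — after: cnt=4, r=4 — load
T0 CAS — after: cnt=5, r=4 — ok
T0 LOAD — after: cnt=5, r=5 — load
T1 LOAD — after: cnt=5, r=5 — load
T1 CAS — after: cnt=6, r=5 — ok
T1 LOAD — after: cnt=6, r=6 — load
T1 CAS — after: cnt=7, r=6 — ok
T0 CAS — after: cnt=7, r=5 — retry
T1 LOAD — after: cnt=7, r=7 — load
T1 CAS — after: cnt=8, r=7 — ok
T1 LOAD — after: cnt=8, r=8 — load
T1 CAS — after: cnt=9, r=8 — ok
T1 LOAD — after: cnt=9, r=9 — load
T1 CAS — after: cnt=10, r=9 — ok

counter = 10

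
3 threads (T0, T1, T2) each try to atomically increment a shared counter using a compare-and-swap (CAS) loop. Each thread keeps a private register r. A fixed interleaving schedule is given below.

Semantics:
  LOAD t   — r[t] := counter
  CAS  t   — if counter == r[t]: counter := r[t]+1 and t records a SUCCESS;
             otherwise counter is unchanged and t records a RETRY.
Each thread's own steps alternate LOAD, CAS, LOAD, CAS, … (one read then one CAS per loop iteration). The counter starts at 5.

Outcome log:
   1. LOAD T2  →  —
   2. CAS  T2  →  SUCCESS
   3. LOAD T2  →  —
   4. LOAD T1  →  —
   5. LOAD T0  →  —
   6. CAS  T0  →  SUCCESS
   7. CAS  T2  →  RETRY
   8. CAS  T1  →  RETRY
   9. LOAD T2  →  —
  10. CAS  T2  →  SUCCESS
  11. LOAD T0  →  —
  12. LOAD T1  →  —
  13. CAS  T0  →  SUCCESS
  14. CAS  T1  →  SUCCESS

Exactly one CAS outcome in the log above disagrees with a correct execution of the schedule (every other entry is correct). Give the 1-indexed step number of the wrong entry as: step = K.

step = 14

Reference trace:
T2 LOAD — after: cnt=5, r=5 — load
T2 CAS — after: cnt=6, r=5 — ok
T2 LOAD — after: cnt=6, r=6 — load
T1 LOAD — after: cnt=6, r=6 — load
T0 LOAD — after: cnt=6, r=6 — load
T0 CAS — after: cnt=7, r=6 — ok
T2 CAS — after: cnt=7, r=6 — retry
T1 CAS — after: cnt=7, r=6 — retry
T2 LOAD — after: cnt=7, r=7 — load
T2 CAS — after: cnt=8, r=7 — ok
T0 LOAD — after: cnt=8, r=8 — load
T1 LOAD — after: cnt=8, r=8 — load
T0 CAS — after: cnt=9, r=8 — ok
T1 CAS — after: cnt=9, r=8 — retry
Mismatch at 14.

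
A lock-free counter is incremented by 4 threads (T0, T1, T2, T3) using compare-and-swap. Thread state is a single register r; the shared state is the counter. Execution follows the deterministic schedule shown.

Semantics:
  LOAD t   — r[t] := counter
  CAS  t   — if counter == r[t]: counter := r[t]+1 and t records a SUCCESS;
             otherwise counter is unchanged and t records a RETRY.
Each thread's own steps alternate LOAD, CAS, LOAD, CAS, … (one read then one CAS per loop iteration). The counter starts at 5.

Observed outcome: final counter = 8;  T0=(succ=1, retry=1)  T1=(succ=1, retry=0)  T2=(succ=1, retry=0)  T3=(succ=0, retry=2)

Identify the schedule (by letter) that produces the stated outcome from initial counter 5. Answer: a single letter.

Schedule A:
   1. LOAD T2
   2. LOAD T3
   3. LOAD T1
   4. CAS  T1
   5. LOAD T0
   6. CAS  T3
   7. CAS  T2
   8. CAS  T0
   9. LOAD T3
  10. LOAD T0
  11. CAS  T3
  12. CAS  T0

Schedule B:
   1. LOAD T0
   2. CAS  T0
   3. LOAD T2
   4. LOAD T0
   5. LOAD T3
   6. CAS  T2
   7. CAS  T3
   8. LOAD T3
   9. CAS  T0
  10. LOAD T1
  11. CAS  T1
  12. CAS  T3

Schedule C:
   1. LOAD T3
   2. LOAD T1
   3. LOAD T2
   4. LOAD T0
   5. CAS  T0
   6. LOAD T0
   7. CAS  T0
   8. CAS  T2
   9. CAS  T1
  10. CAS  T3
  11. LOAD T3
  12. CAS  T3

B

Simulating candidate B:
step 1: T0 LOAD ⇒ load; ctr=5 reg=5
step 2: T0 CAS ⇒ ok; ctr=6 reg=5
step 3: T2 LOAD ⇒ load; ctr=6 reg=6
step 4: T0 LOAD ⇒ load; ctr=6 reg=6
step 5: T3 LOAD ⇒ load; ctr=6 reg=6
step 6: T2 CAS ⇒ ok; ctr=7 reg=6
step 7: T3 CAS ⇒ retry; ctr=7 reg=6
step 8: T3 LOAD ⇒ load; ctr=7 reg=7
step 9: T0 CAS ⇒ retry; ctr=7 reg=6
step 10: T1 LOAD ⇒ load; ctr=7 reg=7
step 11: T1 CAS ⇒ ok; ctr=8 reg=7
step 12: T3 CAS ⇒ retry; ctr=8 reg=7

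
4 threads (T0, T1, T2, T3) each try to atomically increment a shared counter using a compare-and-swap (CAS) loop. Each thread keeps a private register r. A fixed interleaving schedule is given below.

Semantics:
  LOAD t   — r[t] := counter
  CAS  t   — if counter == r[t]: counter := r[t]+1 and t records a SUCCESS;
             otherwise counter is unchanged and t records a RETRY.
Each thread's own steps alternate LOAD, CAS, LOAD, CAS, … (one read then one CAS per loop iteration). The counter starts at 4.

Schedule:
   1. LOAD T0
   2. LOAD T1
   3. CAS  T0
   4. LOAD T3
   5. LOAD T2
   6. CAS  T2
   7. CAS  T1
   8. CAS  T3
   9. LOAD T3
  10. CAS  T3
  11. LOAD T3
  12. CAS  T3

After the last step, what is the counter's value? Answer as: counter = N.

step 1: T0 LOAD ⇒ load; ctr=4 reg=4
step 2: T1 LOAD ⇒ load; ctr=4 reg=4
step 3: T0 CAS ⇒ ok; ctr=5 reg=4
step 4: T3 LOAD ⇒ load; ctr=5 reg=5
step 5: T2 LOAD ⇒ load; ctr=5 reg=5
step 6: T2 CAS ⇒ ok; ctr=6 reg=5
step 7: T1 CAS ⇒ retry; ctr=6 reg=4
step 8: T3 CAS ⇒ retry; ctr=6 reg=5
step 9: T3 LOAD ⇒ load; ctr=6 reg=6
step 10: T3 CAS ⇒ ok; ctr=7 reg=6
step 11: T3 LOAD ⇒ load; ctr=7 reg=7
step 12: T3 CAS ⇒ ok; ctr=8 reg=7

counter = 8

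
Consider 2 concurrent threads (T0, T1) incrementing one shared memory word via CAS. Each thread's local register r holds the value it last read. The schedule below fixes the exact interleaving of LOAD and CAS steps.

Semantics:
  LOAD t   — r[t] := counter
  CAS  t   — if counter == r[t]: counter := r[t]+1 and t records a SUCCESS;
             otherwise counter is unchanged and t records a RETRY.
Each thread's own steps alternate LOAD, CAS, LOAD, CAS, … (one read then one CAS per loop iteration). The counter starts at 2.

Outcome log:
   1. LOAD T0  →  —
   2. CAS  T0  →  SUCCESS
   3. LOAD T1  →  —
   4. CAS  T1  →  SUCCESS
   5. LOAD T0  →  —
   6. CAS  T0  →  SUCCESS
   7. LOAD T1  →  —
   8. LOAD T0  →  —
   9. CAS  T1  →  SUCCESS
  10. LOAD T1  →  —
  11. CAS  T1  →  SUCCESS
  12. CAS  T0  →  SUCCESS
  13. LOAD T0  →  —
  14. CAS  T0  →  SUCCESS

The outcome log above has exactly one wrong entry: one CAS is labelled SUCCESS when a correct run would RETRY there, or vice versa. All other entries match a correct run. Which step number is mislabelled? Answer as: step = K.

step = 12

Re-executing:
[1] T0.load  rd  (counter 2, T0.r 2)
[2] T0.cas  hit  (counter 3, T0.r 2)
[3] T1.load  rd  (counter 3, T1.r 3)
[4] T1.cas  hit  (counter 4, T1.r 3)
[5] T0.load  rd  (counter 4, T0.r 4)
[6] T0.cas  hit  (counter 5, T0.r 4)
[7] T1.load  rd  (counter 5, T1.r 5)
[8] T0.load  rd  (counter 5, T0.r 5)
[9] T1.cas  hit  (counter 6, T1.r 5)
[10] T1.load  rd  (counter 6, T1.r 6)
[11] T1.cas  hit  (counter 7, T1.r 6)
[12] T0.cas  miss  (counter 7, T0.r 5)
[13] T0.load  rd  (counter 7, T0.r 7)
[14] T0.cas  hit  (counter 8, T0.r 7)
Log disagrees first at step 12.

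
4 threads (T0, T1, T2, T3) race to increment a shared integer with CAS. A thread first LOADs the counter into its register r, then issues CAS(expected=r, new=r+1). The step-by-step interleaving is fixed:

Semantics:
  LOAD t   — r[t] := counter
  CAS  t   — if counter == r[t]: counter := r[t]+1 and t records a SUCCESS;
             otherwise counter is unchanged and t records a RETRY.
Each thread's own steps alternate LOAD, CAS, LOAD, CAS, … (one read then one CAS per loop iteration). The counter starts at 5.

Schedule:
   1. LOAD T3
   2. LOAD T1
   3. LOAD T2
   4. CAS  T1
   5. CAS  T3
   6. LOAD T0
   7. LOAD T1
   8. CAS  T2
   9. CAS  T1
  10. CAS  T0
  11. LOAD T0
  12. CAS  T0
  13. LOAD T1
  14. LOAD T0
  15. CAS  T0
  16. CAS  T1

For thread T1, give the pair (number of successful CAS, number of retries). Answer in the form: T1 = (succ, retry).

T1 = (2, 1)

T3 LOAD — after: cnt=5, r=5 — load
T1 LOAD — after: cnt=5, r=5 — load
T2 LOAD — after: cnt=5, r=5 — load
T1 CAS — after: cnt=6, r=5 — ok
T3 CAS — after: cnt=6, r=5 — retry
T0 LOAD — after: cnt=6, r=6 — load
T1 LOAD — after: cnt=6, r=6 — load
T2 CAS — after: cnt=6, r=5 — retry
T1 CAS — after: cnt=7, r=6 — ok
T0 CAS — after: cnt=7, r=6 — retry
T0 LOAD — after: cnt=7, r=7 — load
T0 CAS — after: cnt=8, r=7 — ok
T1 LOAD — after: cnt=8, r=8 — load
T0 LOAD — after: cnt=8, r=8 — load
T0 CAS — after: cnt=9, r=8 — ok
T1 CAS — after: cnt=9, r=8 — retry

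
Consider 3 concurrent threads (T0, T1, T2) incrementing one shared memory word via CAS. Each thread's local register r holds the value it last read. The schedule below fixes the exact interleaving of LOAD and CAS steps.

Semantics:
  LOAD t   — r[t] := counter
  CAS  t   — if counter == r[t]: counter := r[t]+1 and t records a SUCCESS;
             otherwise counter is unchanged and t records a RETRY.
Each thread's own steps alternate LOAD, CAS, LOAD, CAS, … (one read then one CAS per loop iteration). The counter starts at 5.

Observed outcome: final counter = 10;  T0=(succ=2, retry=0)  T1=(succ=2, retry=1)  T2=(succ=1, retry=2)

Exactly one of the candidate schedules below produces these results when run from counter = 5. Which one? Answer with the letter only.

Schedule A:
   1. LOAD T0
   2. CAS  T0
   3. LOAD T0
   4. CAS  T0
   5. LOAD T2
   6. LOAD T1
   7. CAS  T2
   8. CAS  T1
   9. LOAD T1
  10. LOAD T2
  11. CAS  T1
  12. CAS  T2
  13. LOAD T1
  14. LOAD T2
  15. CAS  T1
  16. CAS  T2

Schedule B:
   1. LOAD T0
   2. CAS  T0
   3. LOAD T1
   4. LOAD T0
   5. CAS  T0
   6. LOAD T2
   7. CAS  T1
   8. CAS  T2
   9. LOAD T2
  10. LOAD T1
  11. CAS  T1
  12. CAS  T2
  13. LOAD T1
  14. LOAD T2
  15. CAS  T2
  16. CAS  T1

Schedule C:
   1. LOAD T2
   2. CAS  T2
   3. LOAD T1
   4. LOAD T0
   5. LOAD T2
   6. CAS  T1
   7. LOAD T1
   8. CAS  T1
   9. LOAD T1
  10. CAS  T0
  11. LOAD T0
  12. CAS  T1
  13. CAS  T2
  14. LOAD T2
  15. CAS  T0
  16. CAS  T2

Run A:
step 1: T0 LOAD ⇒ load; ctr=5 reg=5
step 2: T0 CAS ⇒ ok; ctr=6 reg=5
step 3: T0 LOAD ⇒ load; ctr=6 reg=6
step 4: T0 CAS ⇒ ok; ctr=7 reg=6
step 5: T2 LOAD ⇒ load; ctr=7 reg=7
step 6: T1 LOAD ⇒ load; ctr=7 reg=7
step 7: T2 CAS ⇒ ok; ctr=8 reg=7
step 8: T1 CAS ⇒ retry; ctr=8 reg=7
step 9: T1 LOAD ⇒ load; ctr=8 reg=8
step 10: T2 LOAD ⇒ load; ctr=8 reg=8
step 11: T1 CAS ⇒ ok; ctr=9 reg=8
step 12: T2 CAS ⇒ retry; ctr=9 reg=8
step 13: T1 LOAD ⇒ load; ctr=9 reg=9
step 14: T2 LOAD ⇒ load; ctr=9 reg=9
step 15: T1 CAS ⇒ ok; ctr=10 reg=9
step 16: T2 CAS ⇒ retry; ctr=10 reg=9

A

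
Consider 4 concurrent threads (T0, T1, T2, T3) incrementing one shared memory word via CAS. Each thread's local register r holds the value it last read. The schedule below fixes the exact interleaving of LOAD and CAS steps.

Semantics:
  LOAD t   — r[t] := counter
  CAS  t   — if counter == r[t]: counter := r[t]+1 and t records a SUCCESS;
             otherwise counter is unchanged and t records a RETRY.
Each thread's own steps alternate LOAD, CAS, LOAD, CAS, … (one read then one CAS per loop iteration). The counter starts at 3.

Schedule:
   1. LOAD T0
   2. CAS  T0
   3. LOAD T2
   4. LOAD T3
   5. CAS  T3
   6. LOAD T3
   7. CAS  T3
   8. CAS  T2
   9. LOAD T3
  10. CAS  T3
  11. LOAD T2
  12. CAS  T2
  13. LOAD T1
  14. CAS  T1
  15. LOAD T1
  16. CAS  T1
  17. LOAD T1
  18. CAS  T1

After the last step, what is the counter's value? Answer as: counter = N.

counter = 11

1. LOAD T0 → mem=3 r[T0]=3 [LOAD]
2. CAS T0 → mem=4 r[T0]=3 [OK]
3. LOAD T2 → mem=4 r[T2]=4 [LOAD]
4. LOAD T3 → mem=4 r[T3]=4 [LOAD]
5. CAS T3 → mem=5 r[T3]=4 [OK]
6. LOAD T3 → mem=5 r[T3]=5 [LOAD]
7. CAS T3 → mem=6 r[T3]=5 [OK]
8. CAS T2 → mem=6 r[T2]=4 [RETRY]
9. LOAD T3 → mem=6 r[T3]=6 [LOAD]
10. CAS T3 → mem=7 r[T3]=6 [OK]
11. LOAD T2 → mem=7 r[T2]=7 [LOAD]
12. CAS T2 → mem=8 r[T2]=7 [OK]
13. LOAD T1 → mem=8 r[T1]=8 [LOAD]
14. CAS T1 → mem=9 r[T1]=8 [OK]
15. LOAD T1 → mem=9 r[T1]=9 [LOAD]
16. CAS T1 → mem=10 r[T1]=9 [OK]
17. LOAD T1 → mem=10 r[T1]=10 [LOAD]
18. CAS T1 → mem=11 r[T1]=10 [OK]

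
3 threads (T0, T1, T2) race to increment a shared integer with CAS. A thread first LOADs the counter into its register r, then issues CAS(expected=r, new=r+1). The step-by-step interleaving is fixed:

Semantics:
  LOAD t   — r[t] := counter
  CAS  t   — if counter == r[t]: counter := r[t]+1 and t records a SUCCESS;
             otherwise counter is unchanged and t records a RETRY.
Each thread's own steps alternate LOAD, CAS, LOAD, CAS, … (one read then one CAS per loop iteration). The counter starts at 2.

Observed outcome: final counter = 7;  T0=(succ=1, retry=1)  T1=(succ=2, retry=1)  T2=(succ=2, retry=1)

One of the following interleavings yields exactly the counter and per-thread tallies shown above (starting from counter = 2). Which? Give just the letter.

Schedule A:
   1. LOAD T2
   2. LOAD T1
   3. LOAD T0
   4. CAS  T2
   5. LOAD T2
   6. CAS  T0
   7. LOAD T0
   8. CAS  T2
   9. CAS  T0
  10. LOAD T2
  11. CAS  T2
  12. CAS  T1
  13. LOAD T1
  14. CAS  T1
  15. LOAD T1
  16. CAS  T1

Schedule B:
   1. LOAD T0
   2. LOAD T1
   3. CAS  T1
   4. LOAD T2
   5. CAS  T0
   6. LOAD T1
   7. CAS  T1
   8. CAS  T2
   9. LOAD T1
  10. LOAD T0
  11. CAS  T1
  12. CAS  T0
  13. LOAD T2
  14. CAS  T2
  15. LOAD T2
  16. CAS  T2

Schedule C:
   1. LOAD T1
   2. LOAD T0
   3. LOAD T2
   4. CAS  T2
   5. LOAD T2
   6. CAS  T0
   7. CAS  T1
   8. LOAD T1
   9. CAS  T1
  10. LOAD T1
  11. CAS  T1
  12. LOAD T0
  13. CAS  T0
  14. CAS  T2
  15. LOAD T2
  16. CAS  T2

C

Run C:
   1) LOAD T1:  M=2  r_T1=2
   2) LOAD T0:  M=2  r_T0=2
   3) LOAD T2:  M=2  r_T2=2
   4) CAS  T2:  M=3  r_T2=2 ✓
   5) LOAD T2:  M=3  r_T2=3
   6) CAS  T0:  M=3  r_T0=2 ✗
   7) CAS  T1:  M=3  r_T1=2 ✗
   8) LOAD T1:  M=3  r_T1=3
   9) CAS  T1:  M=4  r_T1=3 ✓
  10) LOAD T1:  M=4  r_T1=4
  11) CAS  T1:  M=5  r_T1=4 ✓
  12) LOAD T0:  M=5  r_T0=5
  13) CAS  T0:  M=6  r_T0=5 ✓
  14) CAS  T2:  M=6  r_T2=3 ✗
  15) LOAD T2:  M=6  r_T2=6
  16) CAS  T2:  M=7  r_T2=6 ✓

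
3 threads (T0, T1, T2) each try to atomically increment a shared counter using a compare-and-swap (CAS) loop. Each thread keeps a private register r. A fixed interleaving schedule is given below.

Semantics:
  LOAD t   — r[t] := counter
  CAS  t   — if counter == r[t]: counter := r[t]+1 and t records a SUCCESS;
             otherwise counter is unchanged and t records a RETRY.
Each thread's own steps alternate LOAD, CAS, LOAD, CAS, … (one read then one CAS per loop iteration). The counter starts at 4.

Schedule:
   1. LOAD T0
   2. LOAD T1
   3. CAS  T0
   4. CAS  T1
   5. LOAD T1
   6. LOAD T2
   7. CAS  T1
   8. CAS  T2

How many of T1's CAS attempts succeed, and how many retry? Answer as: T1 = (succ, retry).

T1 = (1, 1)

#1 T0 reads 4
#2 T1 reads 4
#3 T0 CAS(4→5) writes; counter now 5
#4 T1 CAS(4→5) fails; counter now 5
#5 T1 reads 5
#6 T2 reads 5
#7 T1 CAS(5→6) writes; counter now 6
#8 T2 CAS(5→6) fails; counter now 6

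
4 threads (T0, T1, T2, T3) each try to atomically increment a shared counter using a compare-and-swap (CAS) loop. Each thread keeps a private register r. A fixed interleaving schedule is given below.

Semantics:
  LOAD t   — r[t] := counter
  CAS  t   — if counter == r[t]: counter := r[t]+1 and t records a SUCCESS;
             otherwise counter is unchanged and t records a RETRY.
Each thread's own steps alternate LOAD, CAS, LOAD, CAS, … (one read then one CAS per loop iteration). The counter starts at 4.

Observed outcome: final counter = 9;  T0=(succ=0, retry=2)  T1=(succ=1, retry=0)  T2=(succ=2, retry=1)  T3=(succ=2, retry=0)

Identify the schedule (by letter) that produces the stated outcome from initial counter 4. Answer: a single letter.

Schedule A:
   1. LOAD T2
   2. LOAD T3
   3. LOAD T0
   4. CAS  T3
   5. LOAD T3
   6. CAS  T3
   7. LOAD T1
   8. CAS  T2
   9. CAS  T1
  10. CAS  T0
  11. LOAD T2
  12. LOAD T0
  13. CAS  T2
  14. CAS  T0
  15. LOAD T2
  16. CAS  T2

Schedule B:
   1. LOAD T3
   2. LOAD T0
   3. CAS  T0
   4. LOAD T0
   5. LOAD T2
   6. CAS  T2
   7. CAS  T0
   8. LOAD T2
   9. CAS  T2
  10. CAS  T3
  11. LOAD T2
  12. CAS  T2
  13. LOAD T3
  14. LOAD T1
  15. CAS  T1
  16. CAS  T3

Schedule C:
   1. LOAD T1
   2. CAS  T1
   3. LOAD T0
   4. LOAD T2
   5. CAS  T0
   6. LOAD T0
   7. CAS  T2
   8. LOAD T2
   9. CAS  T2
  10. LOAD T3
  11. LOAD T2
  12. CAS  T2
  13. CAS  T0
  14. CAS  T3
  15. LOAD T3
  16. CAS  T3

A

Tracing schedule A:
step 1: T2 LOAD ⇒ load; ctr=4 reg=4
step 2: T3 LOAD ⇒ load; ctr=4 reg=4
step 3: T0 LOAD ⇒ load; ctr=4 reg=4
step 4: T3 CAS ⇒ ok; ctr=5 reg=4
step 5: T3 LOAD ⇒ load; ctr=5 reg=5
step 6: T3 CAS ⇒ ok; ctr=6 reg=5
step 7: T1 LOAD ⇒ load; ctr=6 reg=6
step 8: T2 CAS ⇒ retry; ctr=6 reg=4
step 9: T1 CAS ⇒ ok; ctr=7 reg=6
step 10: T0 CAS ⇒ retry; ctr=7 reg=4
step 11: T2 LOAD ⇒ load; ctr=7 reg=7
step 12: T0 LOAD ⇒ load; ctr=7 reg=7
step 13: T2 CAS ⇒ ok; ctr=8 reg=7
step 14: T0 CAS ⇒ retry; ctr=8 reg=7
step 15: T2 LOAD ⇒ load; ctr=8 reg=8
step 16: T2 CAS ⇒ ok; ctr=9 reg=8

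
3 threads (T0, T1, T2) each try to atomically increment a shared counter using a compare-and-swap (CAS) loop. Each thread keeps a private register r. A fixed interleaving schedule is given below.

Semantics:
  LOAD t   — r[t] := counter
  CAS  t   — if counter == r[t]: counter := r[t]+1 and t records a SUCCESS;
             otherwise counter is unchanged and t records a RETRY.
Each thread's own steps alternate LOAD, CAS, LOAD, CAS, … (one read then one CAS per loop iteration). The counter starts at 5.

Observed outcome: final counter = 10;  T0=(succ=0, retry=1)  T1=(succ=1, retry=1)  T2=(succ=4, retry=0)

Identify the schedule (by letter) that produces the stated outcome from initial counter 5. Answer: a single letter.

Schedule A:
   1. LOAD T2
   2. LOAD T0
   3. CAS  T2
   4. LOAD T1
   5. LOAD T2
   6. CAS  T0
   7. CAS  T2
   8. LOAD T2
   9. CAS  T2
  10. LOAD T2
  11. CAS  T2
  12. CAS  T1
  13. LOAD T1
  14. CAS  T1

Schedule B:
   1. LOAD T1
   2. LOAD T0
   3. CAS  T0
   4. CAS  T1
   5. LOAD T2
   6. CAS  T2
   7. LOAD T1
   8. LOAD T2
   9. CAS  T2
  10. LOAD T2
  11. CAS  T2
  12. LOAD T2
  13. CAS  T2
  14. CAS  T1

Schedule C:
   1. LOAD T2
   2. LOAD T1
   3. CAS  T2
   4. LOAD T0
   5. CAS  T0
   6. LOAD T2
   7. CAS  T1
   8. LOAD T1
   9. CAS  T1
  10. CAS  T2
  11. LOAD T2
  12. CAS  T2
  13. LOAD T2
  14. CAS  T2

A

Simulating candidate A:
T2 LOAD — after: cnt=5, r=5 — load
T0 LOAD — after: cnt=5, r=5 — load
T2 CAS — after: cnt=6, r=5 — ok
T1 LOAD — after: cnt=6, r=6 — load
T2 LOAD — after: cnt=6, r=6 — load
T0 CAS — after: cnt=6, r=5 — retry
T2 CAS — after: cnt=7, r=6 — ok
T2 LOAD — after: cnt=7, r=7 — load
T2 CAS — after: cnt=8, r=7 — ok
T2 LOAD — after: cnt=8, r=8 — load
T2 CAS — after: cnt=9, r=8 — ok
T1 CAS — after: cnt=9, r=6 — retry
T1 LOAD — after: cnt=9, r=9 — load
T1 CAS — after: cnt=10, r=9 — ok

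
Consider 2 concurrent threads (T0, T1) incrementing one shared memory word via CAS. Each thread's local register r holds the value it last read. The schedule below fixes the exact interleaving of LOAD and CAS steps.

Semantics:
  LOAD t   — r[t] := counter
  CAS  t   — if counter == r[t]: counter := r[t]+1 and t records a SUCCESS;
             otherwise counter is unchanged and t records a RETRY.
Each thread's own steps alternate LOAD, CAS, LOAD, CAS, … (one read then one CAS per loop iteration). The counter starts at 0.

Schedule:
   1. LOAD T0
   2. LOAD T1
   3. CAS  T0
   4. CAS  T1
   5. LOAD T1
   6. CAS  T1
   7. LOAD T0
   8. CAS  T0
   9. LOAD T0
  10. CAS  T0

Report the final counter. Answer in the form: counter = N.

T0 LOAD — after: cnt=0, r=0 — load
T1 LOAD — after: cnt=0, r=0 — load
T0 CAS — after: cnt=1, r=0 — ok
T1 CAS — after: cnt=1, r=0 — retry
T1 LOAD — after: cnt=1, r=1 — load
T1 CAS — after: cnt=2, r=1 — ok
T0 LOAD — after: cnt=2, r=2 — load
T0 CAS — after: cnt=3, r=2 — ok
T0 LOAD — after: cnt=3, r=3 — load
T0 CAS — after: cnt=4, r=3 — ok

counter = 4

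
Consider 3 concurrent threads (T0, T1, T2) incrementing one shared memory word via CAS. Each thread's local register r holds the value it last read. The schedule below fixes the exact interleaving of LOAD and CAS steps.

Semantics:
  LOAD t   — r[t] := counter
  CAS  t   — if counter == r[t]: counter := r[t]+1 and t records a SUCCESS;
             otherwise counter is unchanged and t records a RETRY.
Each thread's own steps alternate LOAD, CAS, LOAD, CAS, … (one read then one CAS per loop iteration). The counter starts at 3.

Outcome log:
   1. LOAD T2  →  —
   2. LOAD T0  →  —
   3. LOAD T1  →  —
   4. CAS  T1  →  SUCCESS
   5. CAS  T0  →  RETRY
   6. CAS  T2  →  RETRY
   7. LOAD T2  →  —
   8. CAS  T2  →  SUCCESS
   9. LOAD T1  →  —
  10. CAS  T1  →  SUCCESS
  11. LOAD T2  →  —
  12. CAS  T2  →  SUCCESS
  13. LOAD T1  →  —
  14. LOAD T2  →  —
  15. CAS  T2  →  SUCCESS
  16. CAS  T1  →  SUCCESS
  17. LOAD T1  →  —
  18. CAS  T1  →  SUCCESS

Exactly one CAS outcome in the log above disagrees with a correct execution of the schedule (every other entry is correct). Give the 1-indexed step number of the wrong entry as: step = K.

step = 16

Correct run:
step 1: T2 LOAD ⇒ load; ctr=3 reg=3
step 2: T0 LOAD ⇒ load; ctr=3 reg=3
step 3: T1 LOAD ⇒ load; ctr=3 reg=3
step 4: T1 CAS ⇒ ok; ctr=4 reg=3
step 5: T0 CAS ⇒ retry; ctr=4 reg=3
step 6: T2 CAS ⇒ retry; ctr=4 reg=3
step 7: T2 LOAD ⇒ load; ctr=4 reg=4
step 8: T2 CAS ⇒ ok; ctr=5 reg=4
step 9: T1 LOAD ⇒ load; ctr=5 reg=5
step 10: T1 CAS ⇒ ok; ctr=6 reg=5
step 11: T2 LOAD ⇒ load; ctr=6 reg=6
step 12: T2 CAS ⇒ ok; ctr=7 reg=6
step 13: T1 LOAD ⇒ load; ctr=7 reg=7
step 14: T2 LOAD ⇒ load; ctr=7 reg=7
step 15: T2 CAS ⇒ ok; ctr=8 reg=7
step 16: T1 CAS ⇒ retry; ctr=8 reg=7
step 17: T1 LOAD ⇒ load; ctr=8 reg=8
step 18: T1 CAS ⇒ ok; ctr=9 reg=8
Mismatch at 16.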